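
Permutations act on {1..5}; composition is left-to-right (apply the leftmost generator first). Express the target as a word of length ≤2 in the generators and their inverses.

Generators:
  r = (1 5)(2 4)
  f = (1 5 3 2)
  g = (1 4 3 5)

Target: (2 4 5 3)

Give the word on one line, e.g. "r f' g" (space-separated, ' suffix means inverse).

  after g': (1 5 3 4)
  after r: (2 4 5 3)

g' r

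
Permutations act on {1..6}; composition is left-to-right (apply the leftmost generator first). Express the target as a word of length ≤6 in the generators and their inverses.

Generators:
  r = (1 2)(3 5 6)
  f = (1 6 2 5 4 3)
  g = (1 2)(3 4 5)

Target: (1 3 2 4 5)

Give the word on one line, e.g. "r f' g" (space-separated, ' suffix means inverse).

r f' g r

  after r: (1 2)(3 5 6)
  after f': (1 6 4 5)(2 3)
  after g: (1 6 5 2 4 3)
  after r: (1 3 2 4 5)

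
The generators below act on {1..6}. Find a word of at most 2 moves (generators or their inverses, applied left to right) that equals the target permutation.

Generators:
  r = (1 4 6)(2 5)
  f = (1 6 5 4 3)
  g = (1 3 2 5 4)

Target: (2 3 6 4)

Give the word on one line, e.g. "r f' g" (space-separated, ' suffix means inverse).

  after g': (1 4 5 2 3)
  after r': (2 3 6 4)

g' r'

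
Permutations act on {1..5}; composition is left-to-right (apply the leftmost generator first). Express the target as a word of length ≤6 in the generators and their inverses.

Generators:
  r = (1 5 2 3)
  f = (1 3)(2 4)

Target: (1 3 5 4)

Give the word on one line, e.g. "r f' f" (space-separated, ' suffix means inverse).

  after r: (1 5 2 3)
  after f: (1 5 4 2)
  after r': (2 3)(4 5)
  after r': (1 3 5 4)

r f r' r'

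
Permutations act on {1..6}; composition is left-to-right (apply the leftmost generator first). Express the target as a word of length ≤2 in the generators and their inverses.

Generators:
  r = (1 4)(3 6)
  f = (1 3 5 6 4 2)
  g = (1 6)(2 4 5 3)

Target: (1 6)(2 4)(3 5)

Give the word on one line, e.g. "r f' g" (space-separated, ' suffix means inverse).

f r

  after f: (1 3 5 6 4 2)
  after r: (1 6)(2 4)(3 5)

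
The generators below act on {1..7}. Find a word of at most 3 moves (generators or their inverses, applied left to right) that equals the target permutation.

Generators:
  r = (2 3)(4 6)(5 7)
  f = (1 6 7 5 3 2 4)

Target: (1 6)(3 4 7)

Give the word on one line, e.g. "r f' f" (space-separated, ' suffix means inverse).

r' f

  after r': (2 3)(4 6)(5 7)
  after f: (1 6)(3 4 7)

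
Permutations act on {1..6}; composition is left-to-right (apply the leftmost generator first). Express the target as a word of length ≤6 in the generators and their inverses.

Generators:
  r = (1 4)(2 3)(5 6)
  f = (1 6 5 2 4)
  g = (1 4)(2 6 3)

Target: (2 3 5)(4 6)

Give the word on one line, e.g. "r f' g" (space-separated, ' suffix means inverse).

  after g': (1 4)(2 3 6)
  after r': (3 5 6)
  after r': (1 4)(2 3 6)
  after f: (2 3 5)(4 6)

g' r' r' f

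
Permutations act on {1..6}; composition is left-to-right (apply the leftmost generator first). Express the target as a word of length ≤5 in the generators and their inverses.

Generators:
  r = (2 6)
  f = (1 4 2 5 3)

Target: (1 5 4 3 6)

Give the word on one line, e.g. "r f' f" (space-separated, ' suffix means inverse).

r' f' f' r'

  after r': (2 6)
  after f': (1 3 5 2 6 4)
  after f': (1 5 4 3 2 6)
  after r': (1 5 4 3 6)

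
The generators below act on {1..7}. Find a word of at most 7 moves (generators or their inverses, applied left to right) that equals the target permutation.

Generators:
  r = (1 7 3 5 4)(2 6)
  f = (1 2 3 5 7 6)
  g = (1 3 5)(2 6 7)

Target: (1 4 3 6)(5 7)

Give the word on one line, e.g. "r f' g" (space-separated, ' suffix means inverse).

  after g': (1 5 3)(2 7 6)
  after f: (1 7)(2 6 3)
  after r: (1 3 6 5 4)
  after r: (1 5)(2 6 4 7 3)
  after r: (1 4 3 6)(5 7)

g' f r r r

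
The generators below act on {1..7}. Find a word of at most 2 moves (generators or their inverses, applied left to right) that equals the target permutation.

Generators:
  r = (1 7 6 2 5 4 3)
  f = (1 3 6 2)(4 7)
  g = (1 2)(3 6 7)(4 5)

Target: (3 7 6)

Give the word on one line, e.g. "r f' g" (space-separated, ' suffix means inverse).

  after g: (1 2)(3 6 7)(4 5)
  after g: (3 7 6)

g g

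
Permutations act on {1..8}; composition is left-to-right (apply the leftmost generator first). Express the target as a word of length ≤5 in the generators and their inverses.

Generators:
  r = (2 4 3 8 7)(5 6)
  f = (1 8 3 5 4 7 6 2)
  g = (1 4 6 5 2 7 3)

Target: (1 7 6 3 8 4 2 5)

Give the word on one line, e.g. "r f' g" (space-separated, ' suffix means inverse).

  after f': (1 2 6 7 4 5 3 8)
  after r': (1 7 2 5 4 6 8)
  after g': (1 2 6 8 3 7 5)
  after r': (1 7 6 3 8 4 2 5)

f' r' g' r'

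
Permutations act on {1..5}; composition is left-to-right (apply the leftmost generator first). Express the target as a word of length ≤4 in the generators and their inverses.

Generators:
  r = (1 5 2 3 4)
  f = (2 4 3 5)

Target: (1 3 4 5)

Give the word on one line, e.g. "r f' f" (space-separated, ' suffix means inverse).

  after r': (1 4 3 2 5)
  after f: (1 3 4 5)

r' f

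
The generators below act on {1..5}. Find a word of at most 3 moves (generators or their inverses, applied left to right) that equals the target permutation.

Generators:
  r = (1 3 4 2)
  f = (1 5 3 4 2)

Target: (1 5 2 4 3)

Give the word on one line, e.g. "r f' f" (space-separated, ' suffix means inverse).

  after r: (1 3 4 2)
  after f': (1 5)
  after r': (1 5 2 4 3)

r f' r'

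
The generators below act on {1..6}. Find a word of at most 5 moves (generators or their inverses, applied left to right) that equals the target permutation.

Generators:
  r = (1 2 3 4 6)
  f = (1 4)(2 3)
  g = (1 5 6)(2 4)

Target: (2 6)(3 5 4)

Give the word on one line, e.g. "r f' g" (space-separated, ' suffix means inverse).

f' r' g r f'

  after f': (1 4)(2 3)
  after r': (1 3)(4 6)
  after g: (1 3 5 6 2 4)
  after r: (1 4 2 6 3 5)
  after f': (2 6)(3 5 4)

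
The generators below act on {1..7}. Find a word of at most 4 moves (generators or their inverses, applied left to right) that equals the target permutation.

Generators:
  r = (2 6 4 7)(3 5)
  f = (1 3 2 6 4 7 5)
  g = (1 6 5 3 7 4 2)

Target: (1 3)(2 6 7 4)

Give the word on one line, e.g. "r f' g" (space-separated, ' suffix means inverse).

  after f: (1 3 2 6 4 7 5)
  after g': (1 5 2)(3 4)(6 7)
  after f': (1 7 2 5 3 6 4)
  after g': (1 3)(2 6 7 4)

f g' f' g'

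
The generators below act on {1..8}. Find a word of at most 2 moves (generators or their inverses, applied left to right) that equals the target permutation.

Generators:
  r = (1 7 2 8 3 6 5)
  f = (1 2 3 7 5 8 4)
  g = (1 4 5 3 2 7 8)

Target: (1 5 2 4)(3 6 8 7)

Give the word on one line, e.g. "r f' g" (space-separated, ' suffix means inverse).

r f

  after r: (1 7 2 8 3 6 5)
  after f: (1 5 2 4)(3 6 8 7)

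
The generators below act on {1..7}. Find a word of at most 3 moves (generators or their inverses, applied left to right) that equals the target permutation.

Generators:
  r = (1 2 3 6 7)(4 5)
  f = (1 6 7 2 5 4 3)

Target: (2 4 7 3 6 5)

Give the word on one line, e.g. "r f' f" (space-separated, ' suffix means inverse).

  after r': (1 7 6 3 2)(4 5)
  after f': (1 6 4 2 3 7)
  after f': (2 4 7 3 6 5)

r' f' f'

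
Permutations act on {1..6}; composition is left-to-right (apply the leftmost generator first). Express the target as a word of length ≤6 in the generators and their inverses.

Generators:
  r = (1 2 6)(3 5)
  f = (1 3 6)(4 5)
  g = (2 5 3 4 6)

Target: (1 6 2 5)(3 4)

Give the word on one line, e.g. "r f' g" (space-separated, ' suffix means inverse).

g f' f' f' f'

  after g: (2 5 3 4 6)
  after f': (1 6 2 4 3 5)
  after f': (1 3 4)(2 5 6)
  after f': (2 4 6)(3 5)
  after f': (1 6 2 5)(3 4)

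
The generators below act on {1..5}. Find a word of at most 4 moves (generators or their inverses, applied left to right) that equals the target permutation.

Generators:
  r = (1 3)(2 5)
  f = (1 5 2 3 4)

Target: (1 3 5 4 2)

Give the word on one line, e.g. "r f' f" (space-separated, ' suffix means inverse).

f' f'

  after f': (1 4 3 2 5)
  after f': (1 3 5 4 2)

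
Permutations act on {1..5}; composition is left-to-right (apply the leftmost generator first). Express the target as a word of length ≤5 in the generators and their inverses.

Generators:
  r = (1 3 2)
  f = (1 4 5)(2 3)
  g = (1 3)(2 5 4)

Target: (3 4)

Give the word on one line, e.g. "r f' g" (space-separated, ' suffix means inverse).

g' r f g'

  after g': (1 3)(2 4 5)
  after r: (1 2 4 5)
  after f: (1 3 2 5 4)
  after g': (3 4)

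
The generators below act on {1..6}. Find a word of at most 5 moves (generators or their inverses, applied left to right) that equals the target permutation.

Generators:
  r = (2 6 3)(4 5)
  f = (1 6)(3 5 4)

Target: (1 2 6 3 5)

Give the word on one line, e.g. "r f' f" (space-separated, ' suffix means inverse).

r f r' f

  after r: (2 6 3)(4 5)
  after f: (1 6 5 3 2)
  after r': (1 2)(4 5 6)
  after f: (1 2 6 3 5)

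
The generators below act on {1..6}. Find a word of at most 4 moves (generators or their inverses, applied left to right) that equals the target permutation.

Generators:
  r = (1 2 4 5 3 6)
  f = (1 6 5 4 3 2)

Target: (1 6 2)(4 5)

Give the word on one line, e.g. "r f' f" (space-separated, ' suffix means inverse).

  after r': (1 6 3 5 4 2)
  after f': (3 6 4)
  after r': (1 6 2)(4 5)

r' f' r'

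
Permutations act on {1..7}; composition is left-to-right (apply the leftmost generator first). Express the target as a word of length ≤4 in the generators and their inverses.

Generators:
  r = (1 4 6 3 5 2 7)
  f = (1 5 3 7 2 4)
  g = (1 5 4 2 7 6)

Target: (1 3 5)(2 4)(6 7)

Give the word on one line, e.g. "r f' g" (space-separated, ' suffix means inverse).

r g' f

  after r: (1 4 6 3 5 2 7)
  after g': (1 5 4 7 6 3)
  after f: (1 3 5)(2 4)(6 7)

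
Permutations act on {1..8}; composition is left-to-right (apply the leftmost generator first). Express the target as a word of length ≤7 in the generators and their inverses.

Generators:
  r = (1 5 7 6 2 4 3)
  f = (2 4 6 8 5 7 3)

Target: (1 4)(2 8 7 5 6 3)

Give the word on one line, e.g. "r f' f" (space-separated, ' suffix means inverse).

r' r' r' f' r'

  after r': (1 3 4 2 6 7 5)
  after r': (1 4 6 5 3 2 7)
  after r': (1 2 5 4 7 3 6)
  after f': (1 3 4 5 2 8 6)
  after r': (1 4)(2 8 7 5 6 3)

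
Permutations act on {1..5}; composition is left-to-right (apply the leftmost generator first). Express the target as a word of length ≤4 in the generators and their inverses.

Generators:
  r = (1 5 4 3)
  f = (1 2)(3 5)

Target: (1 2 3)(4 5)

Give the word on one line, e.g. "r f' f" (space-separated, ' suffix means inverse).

  after f': (1 2)(3 5)
  after r': (1 2 3)(4 5)

f' r'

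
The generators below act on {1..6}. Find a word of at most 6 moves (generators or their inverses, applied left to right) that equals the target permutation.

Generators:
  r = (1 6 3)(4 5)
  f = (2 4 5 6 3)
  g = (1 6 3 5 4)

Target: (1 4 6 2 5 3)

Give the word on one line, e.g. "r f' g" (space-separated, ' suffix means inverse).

  after f': (2 3 6 5 4)
  after f': (2 6 4 3 5)
  after r': (1 3 4 6 5 2)
  after g: (1 5 2 6 4 3)
  after f': (1 4 6 2 5 3)

f' f' r' g f'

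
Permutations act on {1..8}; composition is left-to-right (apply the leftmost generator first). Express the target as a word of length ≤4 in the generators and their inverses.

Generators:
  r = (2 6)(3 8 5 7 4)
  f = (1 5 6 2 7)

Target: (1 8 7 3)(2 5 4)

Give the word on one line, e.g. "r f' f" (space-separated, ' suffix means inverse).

  after r': (2 6)(3 4 7 5 8)
  after r': (3 7 8 4 5)
  after f: (1 5 3)(2 7 8 4 6)
  after r': (1 8 7 3)(2 5 4)

r' r' f r'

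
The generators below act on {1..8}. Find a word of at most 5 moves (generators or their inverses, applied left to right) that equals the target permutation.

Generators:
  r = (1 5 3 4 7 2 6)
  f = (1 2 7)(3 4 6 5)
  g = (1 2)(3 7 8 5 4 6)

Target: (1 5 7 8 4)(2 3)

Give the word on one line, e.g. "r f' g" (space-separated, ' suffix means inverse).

  after g: (1 2)(3 7 8 5 4 6)
  after r: (1 6 4)(2 5 7 8 3)
  after f': (1 4 7 8 5 2 6 3)
  after f': (1 3 7 8 6 5)(2 4)
  after f': (1 5 7 8 4)(2 3)

g r f' f' f'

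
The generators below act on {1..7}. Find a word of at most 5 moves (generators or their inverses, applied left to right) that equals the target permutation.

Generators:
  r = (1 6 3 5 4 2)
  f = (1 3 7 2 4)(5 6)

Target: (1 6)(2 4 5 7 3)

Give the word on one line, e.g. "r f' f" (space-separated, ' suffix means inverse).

  after f: (1 3 7 2 4)(5 6)
  after r: (1 5 3 7)(4 6)
  after f: (1 6)(2 4 5 7 3)

f r f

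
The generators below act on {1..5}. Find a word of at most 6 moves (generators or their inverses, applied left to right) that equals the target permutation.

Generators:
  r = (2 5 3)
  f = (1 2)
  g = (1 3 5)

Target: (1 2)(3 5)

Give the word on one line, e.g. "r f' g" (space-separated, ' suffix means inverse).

g' r' f' r f

  after g': (1 5 3)
  after r': (1 2 3)
  after f': (2 3)
  after r: (3 5)
  after f: (1 2)(3 5)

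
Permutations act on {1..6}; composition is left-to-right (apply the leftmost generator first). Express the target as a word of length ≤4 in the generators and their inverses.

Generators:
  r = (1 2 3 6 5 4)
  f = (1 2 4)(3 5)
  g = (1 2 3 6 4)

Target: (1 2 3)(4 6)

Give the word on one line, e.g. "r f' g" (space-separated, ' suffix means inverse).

f' r r

  after f': (1 4 2)(3 5)
  after r: (3 4)(5 6)
  after r: (1 2 3)(4 6)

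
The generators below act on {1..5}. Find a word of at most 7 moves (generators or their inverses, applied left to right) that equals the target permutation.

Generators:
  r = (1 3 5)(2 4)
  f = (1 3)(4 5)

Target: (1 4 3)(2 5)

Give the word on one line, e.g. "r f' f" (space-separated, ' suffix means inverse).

  after f': (1 3)(4 5)
  after r: (1 5 2 4)
  after f: (1 4 3)(2 5)
  after f: (1 5 2 4)
  after f: (1 4 3)(2 5)

f' r f f f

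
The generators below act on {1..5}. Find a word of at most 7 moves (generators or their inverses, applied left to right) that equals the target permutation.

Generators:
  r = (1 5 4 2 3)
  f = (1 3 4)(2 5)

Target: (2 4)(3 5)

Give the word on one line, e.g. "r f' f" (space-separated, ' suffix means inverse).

  after f: (1 3 4)(2 5)
  after r: (2 4 5 3)
  after f': (1 4 2 3 5)
  after f': (1 3 2)(4 5)
  after f': (2 4)(3 5)

f r f' f' f'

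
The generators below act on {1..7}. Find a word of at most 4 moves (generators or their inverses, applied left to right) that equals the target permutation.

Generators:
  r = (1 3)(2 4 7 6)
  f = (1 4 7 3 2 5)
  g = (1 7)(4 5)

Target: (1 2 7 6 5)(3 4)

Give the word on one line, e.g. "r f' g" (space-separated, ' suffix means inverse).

  after r: (1 3)(2 4 7 6)
  after f: (1 2 7 6 5)(3 4)
  after g': (1 2)(3 5 7 6 4)
  after g': (1 2 7 6 5)(3 4)

r f g' g'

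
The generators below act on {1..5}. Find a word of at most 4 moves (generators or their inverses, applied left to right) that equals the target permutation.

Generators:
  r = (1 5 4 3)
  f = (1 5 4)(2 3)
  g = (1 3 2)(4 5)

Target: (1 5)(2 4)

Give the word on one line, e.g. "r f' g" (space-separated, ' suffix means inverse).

  after f': (1 4 5)(2 3)
  after r': (1 5 3 2 4)
  after r': (2 5 4 3)
  after f: (1 5)(2 4)

f' r' r' f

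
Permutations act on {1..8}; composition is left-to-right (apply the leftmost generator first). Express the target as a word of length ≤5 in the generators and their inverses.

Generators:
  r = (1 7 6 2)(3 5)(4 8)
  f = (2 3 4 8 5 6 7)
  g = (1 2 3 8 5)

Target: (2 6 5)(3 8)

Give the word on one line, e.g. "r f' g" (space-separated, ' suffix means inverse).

  after r: (1 7 6 2)(3 5)(4 8)
  after g': (1 7 6)(2 5)(3 8 4)
  after f: (1 2 6)(3 5)
  after g': (2 6 5)(3 8)

r g' f g'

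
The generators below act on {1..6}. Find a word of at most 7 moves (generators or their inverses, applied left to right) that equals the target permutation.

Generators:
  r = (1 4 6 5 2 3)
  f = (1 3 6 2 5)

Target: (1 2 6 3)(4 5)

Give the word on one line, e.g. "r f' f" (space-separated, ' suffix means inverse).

f' f' f' r r

  after f': (1 5 2 6 3)
  after f': (1 2 3 5 6)
  after f': (1 6 5 3 2)
  after r: (1 5)(2 4 6)
  after r: (1 2 6 3)(4 5)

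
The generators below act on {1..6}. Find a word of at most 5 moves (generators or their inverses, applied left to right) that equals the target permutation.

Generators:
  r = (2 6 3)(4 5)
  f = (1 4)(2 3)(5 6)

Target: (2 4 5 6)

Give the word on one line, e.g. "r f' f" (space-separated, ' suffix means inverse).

f' r r f r'

  after f': (1 4)(2 3)(5 6)
  after r: (1 5 3 6 4)
  after r: (1 4)(2 6 5)
  after f: (2 5 3)
  after r': (2 4 5 6)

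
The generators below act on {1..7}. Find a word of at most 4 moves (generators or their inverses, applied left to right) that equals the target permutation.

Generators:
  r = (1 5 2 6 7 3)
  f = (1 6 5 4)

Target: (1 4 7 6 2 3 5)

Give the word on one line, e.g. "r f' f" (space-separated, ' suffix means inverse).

  after r: (1 5 2 6 7 3)
  after f: (1 4)(2 5)(3 6 7)
  after r': (1 4 3 2)
  after r': (1 4 7 6 2 3 5)

r f r' r'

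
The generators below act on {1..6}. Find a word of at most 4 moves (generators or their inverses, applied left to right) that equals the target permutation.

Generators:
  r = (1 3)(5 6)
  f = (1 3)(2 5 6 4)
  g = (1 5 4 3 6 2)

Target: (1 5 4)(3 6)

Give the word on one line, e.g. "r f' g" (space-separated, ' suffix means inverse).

f r' g

  after f: (1 3)(2 5 6 4)
  after r': (2 6 4)
  after g: (1 5 4)(3 6)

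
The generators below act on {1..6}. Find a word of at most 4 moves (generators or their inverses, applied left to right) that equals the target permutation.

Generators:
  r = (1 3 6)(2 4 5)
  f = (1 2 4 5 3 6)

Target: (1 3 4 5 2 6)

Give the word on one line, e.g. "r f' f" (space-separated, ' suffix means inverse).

f' r'

  after f': (1 6 3 5 4 2)
  after r': (1 3 4 5 2 6)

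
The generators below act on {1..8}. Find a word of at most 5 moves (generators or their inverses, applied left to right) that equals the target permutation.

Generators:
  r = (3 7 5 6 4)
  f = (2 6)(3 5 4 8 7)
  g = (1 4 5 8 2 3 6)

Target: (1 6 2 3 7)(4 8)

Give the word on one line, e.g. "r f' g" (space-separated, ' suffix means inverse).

r g f' g' r'

  after r: (3 7 5 6 4)
  after g: (1 4 6 5)(2 3 7 8)
  after f': (1 5)(2 7 4)(3 8 6)
  after g': (1 4 8 3 5 6 2 7)
  after r': (1 6 2 3 7)(4 8)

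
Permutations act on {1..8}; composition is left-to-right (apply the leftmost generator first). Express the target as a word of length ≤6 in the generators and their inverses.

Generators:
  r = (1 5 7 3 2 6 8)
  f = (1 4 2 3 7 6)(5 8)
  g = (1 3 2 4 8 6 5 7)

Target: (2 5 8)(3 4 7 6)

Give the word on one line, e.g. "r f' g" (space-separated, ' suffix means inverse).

f' r' g f'

  after f': (1 6 7 3 2 4)(5 8)
  after r': (1 2 4 8)(5 6)
  after g: (1 4 6 7)(2 8 3)
  after f': (2 5 8)(3 4 7 6)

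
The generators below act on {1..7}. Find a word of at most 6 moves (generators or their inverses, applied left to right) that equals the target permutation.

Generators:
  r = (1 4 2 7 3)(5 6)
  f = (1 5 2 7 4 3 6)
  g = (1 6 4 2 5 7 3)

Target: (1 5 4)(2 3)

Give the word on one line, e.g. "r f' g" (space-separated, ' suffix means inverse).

  after g: (1 6 4 2 5 7 3)
  after f': (1 3 6 7 4 5 2)
  after r: (2 4 6 3 5 7)
  after f: (1 5 4)(2 3)

g f' r f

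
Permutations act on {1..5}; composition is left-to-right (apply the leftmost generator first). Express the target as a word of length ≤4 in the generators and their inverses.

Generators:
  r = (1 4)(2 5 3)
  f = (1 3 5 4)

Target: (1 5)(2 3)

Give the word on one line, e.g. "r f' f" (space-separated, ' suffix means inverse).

r f'

  after r: (1 4)(2 5 3)
  after f': (1 5)(2 3)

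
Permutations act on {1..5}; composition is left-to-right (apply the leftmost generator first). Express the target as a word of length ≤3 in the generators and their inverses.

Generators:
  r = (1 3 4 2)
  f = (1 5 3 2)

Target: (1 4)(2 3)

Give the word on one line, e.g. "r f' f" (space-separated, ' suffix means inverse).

r' r'

  after r': (1 2 4 3)
  after r': (1 4)(2 3)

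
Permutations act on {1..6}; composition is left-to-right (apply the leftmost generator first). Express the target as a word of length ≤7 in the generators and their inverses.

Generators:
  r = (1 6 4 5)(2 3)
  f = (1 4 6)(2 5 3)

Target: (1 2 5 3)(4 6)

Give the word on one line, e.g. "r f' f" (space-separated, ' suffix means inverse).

r' f r' r' f

  after r': (1 5 4 6)(2 3)
  after f: (1 3 5 6 4)
  after r': (1 2 3 4 5)
  after r': (1 3 6)
  after f: (1 2 5 3)(4 6)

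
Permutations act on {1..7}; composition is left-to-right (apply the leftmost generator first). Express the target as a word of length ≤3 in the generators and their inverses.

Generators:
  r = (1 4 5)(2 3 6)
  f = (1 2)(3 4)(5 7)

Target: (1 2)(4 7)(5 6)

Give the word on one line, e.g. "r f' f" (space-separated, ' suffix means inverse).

r f' r'

  after r: (1 4 5)(2 3 6)
  after f': (1 3 6)(2 4 7 5)
  after r': (1 2)(4 7)(5 6)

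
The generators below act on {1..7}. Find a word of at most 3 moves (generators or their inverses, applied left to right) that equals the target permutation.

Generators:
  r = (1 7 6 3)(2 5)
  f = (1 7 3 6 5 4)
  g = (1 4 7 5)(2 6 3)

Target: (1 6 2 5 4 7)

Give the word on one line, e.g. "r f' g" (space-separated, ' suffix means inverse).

  after f: (1 7 3 6 5 4)
  after r: (1 6 2 5 4 7)

f r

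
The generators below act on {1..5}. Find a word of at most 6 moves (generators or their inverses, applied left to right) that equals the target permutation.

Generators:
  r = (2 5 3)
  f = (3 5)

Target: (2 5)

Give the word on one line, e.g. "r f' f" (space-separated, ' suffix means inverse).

  after f': (3 5)
  after r': (2 3)
  after f: (2 5 3)
  after r: (2 3 5)
  after f: (2 5)

f' r' f r f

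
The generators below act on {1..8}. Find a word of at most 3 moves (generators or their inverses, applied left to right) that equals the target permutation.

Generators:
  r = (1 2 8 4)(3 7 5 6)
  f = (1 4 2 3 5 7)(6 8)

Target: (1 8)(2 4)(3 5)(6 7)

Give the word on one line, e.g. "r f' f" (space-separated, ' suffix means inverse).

  after r': (1 4 8 2)(3 6 5 7)
  after r': (1 8)(2 4)(3 5)(6 7)

r' r'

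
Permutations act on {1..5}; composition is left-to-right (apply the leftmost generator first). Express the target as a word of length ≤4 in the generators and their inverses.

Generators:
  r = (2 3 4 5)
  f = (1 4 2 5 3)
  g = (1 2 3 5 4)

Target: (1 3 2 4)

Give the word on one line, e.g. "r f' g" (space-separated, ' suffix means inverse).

  after r: (2 3 4 5)
  after g: (1 2 5 3)
  after g: (1 3 2 4)

r g g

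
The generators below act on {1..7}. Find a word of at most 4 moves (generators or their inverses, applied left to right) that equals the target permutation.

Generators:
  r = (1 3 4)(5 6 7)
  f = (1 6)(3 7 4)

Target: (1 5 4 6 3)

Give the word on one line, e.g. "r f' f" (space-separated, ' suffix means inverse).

f r r f

  after f: (1 6)(3 7 4)
  after r: (1 7)(3 5 6)
  after r: (1 5 7 3 6 4)
  after f: (1 5 4 6 3)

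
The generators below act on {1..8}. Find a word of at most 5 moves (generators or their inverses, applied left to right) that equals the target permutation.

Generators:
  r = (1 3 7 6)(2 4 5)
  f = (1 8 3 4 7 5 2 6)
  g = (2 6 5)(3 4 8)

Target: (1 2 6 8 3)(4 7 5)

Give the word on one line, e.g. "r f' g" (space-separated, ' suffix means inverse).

g r' g r

  after g: (2 6 5)(3 4 8)
  after r': (1 6 4 8)(2 7 3)
  after g: (1 5 2 7 4 3 6 8)
  after r: (1 2 6 8 3)(4 7 5)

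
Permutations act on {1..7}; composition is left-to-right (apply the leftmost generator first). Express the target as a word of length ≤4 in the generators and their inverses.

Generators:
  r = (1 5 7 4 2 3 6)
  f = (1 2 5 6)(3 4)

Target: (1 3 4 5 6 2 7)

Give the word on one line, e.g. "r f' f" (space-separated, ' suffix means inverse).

  after r': (1 6 3 2 4 7 5)
  after r': (1 3 4 5 6 2 7)

r' r'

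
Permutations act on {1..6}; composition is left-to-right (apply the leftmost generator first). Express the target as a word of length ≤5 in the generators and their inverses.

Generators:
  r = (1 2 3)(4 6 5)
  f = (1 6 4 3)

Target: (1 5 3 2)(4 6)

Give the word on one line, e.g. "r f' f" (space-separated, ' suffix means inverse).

  after f: (1 6 4 3)
  after r': (1 4 2)(5 6)
  after r': (1 5 4)(2 3)
  after f: (1 5 3 2)(4 6)

f r' r' f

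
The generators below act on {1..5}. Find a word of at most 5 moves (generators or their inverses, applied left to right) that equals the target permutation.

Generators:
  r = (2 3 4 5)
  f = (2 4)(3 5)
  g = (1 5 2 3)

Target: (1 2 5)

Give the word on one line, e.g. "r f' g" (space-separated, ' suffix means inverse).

f g f' r'

  after f: (2 4)(3 5)
  after g: (1 5)(2 4 3)
  after f': (1 3 4 5)
  after r': (1 2 5)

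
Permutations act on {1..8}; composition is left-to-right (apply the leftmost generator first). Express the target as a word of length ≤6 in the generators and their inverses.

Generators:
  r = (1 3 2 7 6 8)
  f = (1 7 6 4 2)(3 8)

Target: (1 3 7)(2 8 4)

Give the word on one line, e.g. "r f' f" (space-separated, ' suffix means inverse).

f' r f' r

  after f': (1 2 4 6 7)(3 8)
  after r: (1 7 3)(2 4 8)
  after f': (2 6 7 8 4 3)
  after r: (1 3 7)(2 8 4)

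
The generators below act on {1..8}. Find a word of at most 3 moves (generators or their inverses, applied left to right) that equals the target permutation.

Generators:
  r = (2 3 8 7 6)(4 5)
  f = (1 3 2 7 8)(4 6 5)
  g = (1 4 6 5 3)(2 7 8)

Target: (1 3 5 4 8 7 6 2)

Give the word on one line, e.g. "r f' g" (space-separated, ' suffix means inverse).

g' f r

  after g': (1 3 5 6 4)(2 8 7)
  after f: (1 2)(3 4)
  after r: (1 3 5 4 8 7 6 2)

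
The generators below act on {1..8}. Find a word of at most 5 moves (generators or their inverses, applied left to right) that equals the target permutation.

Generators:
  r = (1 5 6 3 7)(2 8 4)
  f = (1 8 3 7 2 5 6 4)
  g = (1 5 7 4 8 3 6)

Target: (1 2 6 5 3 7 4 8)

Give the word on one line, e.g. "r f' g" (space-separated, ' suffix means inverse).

g' r' f'

  after g': (1 6 3 8 4 7 5)
  after r': (1 5 7)(2 4 3)
  after f': (1 2 6 5 3 7 4 8)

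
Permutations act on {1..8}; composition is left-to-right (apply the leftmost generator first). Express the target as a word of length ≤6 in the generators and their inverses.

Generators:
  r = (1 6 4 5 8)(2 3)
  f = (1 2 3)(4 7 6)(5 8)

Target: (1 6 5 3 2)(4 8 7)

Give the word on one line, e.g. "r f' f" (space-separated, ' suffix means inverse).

  after r: (1 6 4 5 8)(2 3)
  after r: (1 4 8 6 5)
  after f: (1 7 6 8 4 5 2 3)
  after f: (1 6 5 3 2)(4 8 7)

r r f f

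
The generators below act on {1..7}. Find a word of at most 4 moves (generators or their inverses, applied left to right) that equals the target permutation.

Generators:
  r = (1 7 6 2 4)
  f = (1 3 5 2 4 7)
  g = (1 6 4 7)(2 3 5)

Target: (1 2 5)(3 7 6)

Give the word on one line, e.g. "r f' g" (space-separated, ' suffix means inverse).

r f' f'

  after r: (1 7 6 2 4)
  after f': (1 4 7 6 5 3)
  after f': (1 2 5)(3 7 6)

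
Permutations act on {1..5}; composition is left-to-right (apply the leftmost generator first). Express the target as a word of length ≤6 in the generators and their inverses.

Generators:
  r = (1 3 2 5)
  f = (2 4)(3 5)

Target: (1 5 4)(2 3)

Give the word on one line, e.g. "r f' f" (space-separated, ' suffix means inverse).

  after r: (1 3 2 5)
  after f: (1 5)(2 3 4)
  after r': (1 2)(3 4)
  after r': (1 3 4)(2 5)
  after f': (1 5 4)(2 3)

r f r' r' f'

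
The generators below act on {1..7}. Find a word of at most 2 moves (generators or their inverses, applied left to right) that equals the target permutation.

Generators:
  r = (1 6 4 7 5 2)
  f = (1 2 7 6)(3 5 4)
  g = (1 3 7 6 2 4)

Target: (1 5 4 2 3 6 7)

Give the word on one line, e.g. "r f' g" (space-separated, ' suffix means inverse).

g f

  after g: (1 3 7 6 2 4)
  after f: (1 5 4 2 3 6 7)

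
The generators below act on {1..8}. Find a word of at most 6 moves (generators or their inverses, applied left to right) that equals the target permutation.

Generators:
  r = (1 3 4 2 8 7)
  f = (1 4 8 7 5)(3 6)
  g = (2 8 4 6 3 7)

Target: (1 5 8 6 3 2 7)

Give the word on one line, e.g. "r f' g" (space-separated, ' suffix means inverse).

  after f': (1 5 7 8 4)(3 6)
  after r': (1 5 8 3 6)(2 4 7)
  after g': (1 5 2 8 6)(3 4)
  after r: (1 5 8 6 3 2 7)

f' r' g' r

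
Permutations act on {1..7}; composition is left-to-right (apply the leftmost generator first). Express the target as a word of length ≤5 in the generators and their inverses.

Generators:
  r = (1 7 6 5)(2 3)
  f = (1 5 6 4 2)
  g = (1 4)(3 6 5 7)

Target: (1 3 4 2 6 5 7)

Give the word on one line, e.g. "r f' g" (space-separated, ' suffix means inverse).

  after r: (1 7 6 5)(2 3)
  after f: (1 7 4 2 3)
  after g: (1 3 4 2 6 5 7)

r f g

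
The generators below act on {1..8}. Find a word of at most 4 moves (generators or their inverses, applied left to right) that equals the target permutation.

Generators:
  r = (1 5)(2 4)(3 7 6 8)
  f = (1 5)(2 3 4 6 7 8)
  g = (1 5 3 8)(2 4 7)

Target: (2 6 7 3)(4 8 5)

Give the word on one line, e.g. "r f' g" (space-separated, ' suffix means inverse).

g f

  after g: (1 5 3 8)(2 4 7)
  after f: (2 6 7 3)(4 8 5)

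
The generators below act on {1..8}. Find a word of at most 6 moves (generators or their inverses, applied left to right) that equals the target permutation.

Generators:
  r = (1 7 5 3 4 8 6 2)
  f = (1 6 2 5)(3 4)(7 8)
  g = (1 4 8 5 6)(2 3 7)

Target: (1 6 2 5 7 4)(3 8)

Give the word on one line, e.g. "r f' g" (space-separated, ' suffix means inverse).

  after f': (1 5 2 6)(3 4)(7 8)
  after r': (1 7 4 5 6 2 8)
  after f': (1 8 5)(2 7 3 4)
  after r: (1 6 2 5 7 4)(3 8)

f' r' f' r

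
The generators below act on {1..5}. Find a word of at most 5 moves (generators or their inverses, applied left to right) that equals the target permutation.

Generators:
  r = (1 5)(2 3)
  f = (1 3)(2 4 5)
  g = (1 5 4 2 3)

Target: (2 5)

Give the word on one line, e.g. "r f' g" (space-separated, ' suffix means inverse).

f g' r' g

  after f: (1 3)(2 4 5)
  after g': (1 2 5 4)
  after r': (1 3 2)(4 5)
  after g: (2 5)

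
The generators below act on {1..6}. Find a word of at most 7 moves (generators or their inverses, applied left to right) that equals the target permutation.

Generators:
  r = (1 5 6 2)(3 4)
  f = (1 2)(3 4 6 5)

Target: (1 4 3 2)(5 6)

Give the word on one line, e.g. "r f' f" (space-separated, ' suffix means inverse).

f' r' r' f r'

  after f': (1 2)(3 5 6 4)
  after r': (1 6 3)
  after r': (1 5)(2 6 4 3)
  after f: (1 3)(2 5)
  after r': (1 4 3 2)(5 6)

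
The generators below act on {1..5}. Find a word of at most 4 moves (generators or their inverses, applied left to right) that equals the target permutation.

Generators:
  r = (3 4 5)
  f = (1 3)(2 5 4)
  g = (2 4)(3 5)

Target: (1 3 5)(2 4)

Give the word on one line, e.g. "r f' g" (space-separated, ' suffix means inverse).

  after g: (2 4)(3 5)
  after f: (1 3 4 5)
  after r': (1 5)
  after g': (1 3 5)(2 4)

g f r' g'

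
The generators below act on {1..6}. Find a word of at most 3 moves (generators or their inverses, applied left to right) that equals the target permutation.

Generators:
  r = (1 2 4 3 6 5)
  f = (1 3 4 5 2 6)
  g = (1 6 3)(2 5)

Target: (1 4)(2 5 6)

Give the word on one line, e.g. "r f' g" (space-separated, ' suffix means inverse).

  after r': (1 5 6 3 4 2)
  after g: (1 2 6)(3 4 5)
  after r: (1 4)(2 5 6)

r' g r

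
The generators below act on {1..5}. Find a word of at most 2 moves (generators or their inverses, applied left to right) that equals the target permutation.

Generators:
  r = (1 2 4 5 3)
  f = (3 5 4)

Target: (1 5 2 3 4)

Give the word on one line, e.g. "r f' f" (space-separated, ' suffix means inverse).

  after r': (1 3 5 4 2)
  after r': (1 5 2 3 4)

r' r'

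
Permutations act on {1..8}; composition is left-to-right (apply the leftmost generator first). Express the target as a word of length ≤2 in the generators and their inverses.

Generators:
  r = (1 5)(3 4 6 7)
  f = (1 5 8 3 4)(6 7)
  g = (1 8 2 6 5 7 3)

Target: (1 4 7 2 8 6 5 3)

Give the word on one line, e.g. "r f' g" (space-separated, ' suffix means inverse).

  after f': (1 4 3 8 5)(6 7)
  after g': (1 4 7 2 8 6 5 3)

f' g'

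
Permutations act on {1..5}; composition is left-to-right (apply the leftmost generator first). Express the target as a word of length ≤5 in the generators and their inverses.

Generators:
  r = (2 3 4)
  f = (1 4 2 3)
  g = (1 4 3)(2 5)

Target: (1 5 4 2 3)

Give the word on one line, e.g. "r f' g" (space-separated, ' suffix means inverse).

g' r' g r

  after g': (1 3 4)(2 5)
  after r': (1 2 5 4)
  after g: (1 5 3)
  after r: (1 5 4 2 3)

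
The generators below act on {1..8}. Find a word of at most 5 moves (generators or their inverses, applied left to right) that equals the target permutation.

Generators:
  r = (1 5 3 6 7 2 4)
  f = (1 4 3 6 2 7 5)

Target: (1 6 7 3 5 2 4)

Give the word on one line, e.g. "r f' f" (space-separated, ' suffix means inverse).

r r f

  after r: (1 5 3 6 7 2 4)
  after r: (1 3 7 4 5 6 2)
  after f: (1 6 7 3 5 2 4)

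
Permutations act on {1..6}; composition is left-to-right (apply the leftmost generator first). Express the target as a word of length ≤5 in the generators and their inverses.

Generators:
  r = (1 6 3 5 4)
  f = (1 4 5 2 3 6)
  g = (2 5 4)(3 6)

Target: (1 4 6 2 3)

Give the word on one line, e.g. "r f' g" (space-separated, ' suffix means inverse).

r' g r' r' g'

  after r': (1 4 5 3 6)
  after g: (1 2 5 6)
  after r': (1 2 3 6 4 5)
  after r': (1 2 6 5 4 3)
  after g': (1 4 6 2 3)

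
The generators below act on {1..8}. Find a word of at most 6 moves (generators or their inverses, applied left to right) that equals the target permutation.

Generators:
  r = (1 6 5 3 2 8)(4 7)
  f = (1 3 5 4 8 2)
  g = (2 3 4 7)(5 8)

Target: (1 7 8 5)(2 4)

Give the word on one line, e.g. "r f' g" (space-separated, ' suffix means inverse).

f' g g g f

  after f': (1 2 8 4 5 3)
  after g: (1 3)(2 5 4 8 7)
  after g: (1 4 5 7 3)(2 8)
  after g: (1 7 4 8 3)(2 5)
  after f: (1 7 8 5)(2 4)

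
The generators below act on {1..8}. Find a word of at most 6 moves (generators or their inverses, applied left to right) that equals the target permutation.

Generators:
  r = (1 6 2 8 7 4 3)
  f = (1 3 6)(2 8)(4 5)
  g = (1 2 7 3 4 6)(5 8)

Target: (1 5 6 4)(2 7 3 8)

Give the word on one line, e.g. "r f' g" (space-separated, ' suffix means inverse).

  after g': (1 6 4 3 7 2)(5 8)
  after f: (2 3 7 8 4 6 5)
  after r': (1 3 8 7 2 4)(5 6)
  after r': (1 4 3 2 7 6 5)
  after f': (1 5 6 4)(2 7 3 8)

g' f r' r' f'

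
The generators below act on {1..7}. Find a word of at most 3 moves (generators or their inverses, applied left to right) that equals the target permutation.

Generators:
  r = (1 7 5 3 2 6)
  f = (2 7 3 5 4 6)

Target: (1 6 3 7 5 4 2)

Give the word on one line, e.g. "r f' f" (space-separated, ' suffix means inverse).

  after f: (2 7 3 5 4 6)
  after r': (1 6 3 7 5 4 2)

f r'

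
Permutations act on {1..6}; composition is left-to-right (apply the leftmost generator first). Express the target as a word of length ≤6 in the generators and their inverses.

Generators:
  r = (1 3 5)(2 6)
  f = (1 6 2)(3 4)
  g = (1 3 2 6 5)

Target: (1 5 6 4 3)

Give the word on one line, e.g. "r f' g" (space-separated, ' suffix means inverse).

  after f': (1 2 6)(3 4)
  after r: (1 6 3 4 5)
  after f: (1 2)(4 5 6)
  after r: (1 6 4)(2 3 5)
  after g: (1 5 6 4 3)

f' r f r g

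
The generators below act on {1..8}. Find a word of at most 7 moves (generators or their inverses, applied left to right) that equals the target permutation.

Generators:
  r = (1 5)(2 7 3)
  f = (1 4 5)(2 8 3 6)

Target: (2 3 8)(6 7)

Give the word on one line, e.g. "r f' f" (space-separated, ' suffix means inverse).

  after f: (1 4 5)(2 8 3 6)
  after f: (1 5 4)(2 3)(6 8)
  after r': (2 7)(4 5)(6 8)
  after f': (1 5)(2 7 6)(3 8)
  after r: (2 3 8)(6 7)

f f r' f' r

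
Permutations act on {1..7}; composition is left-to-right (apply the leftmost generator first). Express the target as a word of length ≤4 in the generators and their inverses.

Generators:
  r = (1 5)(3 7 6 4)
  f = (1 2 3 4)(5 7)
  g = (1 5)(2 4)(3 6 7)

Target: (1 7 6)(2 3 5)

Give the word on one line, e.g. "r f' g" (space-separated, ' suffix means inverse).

  after r: (1 5)(3 7 6 4)
  after f: (1 7 6)(2 3 5)

r f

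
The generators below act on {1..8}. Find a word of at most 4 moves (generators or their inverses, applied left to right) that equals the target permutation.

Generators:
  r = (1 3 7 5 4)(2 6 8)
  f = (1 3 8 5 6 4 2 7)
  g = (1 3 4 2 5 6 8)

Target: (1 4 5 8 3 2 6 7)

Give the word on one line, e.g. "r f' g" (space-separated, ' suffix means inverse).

f' r' g

  after f': (1 7 2 4 6 5 8 3)
  after r': (1 3 4 2 5 6 7 8)
  after g: (1 4 5 8 3 2 6 7)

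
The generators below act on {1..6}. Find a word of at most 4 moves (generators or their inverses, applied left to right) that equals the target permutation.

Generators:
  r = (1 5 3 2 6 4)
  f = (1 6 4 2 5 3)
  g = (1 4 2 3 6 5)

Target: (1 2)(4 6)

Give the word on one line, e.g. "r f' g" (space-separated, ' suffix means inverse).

  after f: (1 6 4 2 5 3)
  after r': (1 2)(3 4)
  after r': (1 3 6 2 4 5)
  after g': (1 2)(4 6)

f r' r' g'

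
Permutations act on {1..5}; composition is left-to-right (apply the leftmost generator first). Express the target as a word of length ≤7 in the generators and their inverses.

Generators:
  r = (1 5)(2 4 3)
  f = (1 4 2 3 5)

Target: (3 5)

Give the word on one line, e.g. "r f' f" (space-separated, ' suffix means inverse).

f r' r' f r

  after f: (1 4 2 3 5)
  after r': (1 2 4 3)
  after r': (1 3 5)
  after f: (1 5 4 2 3)
  after r: (3 5)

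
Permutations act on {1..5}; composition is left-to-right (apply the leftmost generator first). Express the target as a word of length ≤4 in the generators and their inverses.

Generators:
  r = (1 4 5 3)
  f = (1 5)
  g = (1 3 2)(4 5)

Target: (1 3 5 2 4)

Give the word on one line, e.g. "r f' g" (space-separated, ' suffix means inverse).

r g f' r'

  after r: (1 4 5 3)
  after g: (1 5 2)
  after f': (2 5)
  after r': (1 3 5 2 4)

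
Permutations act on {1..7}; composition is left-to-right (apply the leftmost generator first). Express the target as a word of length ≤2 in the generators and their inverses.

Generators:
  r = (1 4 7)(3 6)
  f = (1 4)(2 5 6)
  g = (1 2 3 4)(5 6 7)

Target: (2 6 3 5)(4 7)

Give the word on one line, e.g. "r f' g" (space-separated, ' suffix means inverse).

r f'

  after r: (1 4 7)(3 6)
  after f': (2 6 3 5)(4 7)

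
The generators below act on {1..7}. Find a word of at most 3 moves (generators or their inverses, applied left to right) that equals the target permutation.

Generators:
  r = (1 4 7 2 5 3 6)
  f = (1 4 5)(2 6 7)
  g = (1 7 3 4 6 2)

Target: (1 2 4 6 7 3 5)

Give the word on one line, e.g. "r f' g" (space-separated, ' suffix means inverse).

  after f: (1 4 5)(2 6 7)
  after f: (1 5 4)(2 7 6)
  after r': (1 2 4 6 7 3 5)

f f r'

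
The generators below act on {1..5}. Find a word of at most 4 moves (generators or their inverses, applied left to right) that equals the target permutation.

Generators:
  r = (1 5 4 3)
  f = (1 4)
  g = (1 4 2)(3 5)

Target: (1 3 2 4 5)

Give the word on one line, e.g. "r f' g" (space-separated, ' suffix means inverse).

  after r: (1 5 4 3)
  after g': (1 3 2 4 5)

r g'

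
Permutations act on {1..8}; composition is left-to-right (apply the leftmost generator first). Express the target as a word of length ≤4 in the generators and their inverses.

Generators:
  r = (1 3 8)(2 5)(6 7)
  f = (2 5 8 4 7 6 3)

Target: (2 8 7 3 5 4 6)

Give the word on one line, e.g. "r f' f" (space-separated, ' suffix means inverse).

f f

  after f: (2 5 8 4 7 6 3)
  after f: (2 8 7 3 5 4 6)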